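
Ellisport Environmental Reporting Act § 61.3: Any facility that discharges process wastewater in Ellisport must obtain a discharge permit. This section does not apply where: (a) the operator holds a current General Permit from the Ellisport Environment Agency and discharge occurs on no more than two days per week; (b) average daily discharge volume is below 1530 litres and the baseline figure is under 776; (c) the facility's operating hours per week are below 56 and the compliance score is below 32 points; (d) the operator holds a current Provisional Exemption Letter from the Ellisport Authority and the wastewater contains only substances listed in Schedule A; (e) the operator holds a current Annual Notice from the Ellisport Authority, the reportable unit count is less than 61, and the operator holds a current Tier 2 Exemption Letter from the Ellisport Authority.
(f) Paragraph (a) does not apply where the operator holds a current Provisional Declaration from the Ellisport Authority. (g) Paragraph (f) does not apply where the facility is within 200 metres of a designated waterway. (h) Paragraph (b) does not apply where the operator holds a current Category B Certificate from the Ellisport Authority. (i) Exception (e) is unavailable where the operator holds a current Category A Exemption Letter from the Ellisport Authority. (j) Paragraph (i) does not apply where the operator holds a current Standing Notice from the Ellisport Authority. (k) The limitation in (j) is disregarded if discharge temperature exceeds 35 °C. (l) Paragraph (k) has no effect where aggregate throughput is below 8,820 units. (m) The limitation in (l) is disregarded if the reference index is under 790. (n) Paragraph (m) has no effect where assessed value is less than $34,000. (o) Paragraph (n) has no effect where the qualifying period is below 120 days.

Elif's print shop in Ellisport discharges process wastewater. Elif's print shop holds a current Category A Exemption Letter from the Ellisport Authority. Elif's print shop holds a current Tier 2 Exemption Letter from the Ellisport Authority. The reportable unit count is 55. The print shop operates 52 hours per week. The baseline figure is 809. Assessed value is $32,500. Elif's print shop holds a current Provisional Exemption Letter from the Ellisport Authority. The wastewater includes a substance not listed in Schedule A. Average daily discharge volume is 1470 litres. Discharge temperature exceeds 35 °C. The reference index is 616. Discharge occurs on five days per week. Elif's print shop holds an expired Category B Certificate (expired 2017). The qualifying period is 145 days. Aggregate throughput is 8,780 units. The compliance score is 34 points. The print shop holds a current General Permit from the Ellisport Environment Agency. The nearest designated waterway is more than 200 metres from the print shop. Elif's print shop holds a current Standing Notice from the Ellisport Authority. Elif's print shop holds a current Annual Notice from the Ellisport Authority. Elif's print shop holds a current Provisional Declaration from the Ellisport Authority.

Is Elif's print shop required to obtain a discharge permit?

No — exception (e) applies; Elif's print shop is not required to obtain a discharge permit.

Exception (a) requires that discharge occurs on no more than two days per week; but discharge occurs on five days per week, so (a) is unavailable.
Exception (b) fails — the baseline figure is 809, not under 776.
Exception (c) requires that the compliance score is below 32 points; but the compliance score is 34 points, not below 32 points, so (c) is unavailable.
Exception (d) requires that the wastewater contains only substances listed in Schedule A; but the wastewater includes a non-Schedule-A substance, so (d) is unavailable.
Exception (e)'s conditions are all satisfied: a current Annual Notice is held; the reportable unit count is 55, less than the 61 limit; a current Tier 2 Exemption Letter is held. Applying paragraphs (i)–(o): (i) would limit (e) — a current Category A Exemption Letter is held — but (j) sets (i) aside: (j) is triggered — a current Standing Notice is held. (k) would limit (j) — discharge temperature exceeds 35 °C — but (l) sets (k) aside: (l) operates against (k): aggregate throughput is 8,780 units, below the 8,820 units limit. (m) would limit (l) — the reference index is 616, under the 790 limit — but (n) sets (m) aside: (n) is triggered — assessed value is $32,500, less than the $34,000 limit. (o) is inapplicable (the qualifying period is 145 days, not below 120 days), so (n) stands. (e) remains available.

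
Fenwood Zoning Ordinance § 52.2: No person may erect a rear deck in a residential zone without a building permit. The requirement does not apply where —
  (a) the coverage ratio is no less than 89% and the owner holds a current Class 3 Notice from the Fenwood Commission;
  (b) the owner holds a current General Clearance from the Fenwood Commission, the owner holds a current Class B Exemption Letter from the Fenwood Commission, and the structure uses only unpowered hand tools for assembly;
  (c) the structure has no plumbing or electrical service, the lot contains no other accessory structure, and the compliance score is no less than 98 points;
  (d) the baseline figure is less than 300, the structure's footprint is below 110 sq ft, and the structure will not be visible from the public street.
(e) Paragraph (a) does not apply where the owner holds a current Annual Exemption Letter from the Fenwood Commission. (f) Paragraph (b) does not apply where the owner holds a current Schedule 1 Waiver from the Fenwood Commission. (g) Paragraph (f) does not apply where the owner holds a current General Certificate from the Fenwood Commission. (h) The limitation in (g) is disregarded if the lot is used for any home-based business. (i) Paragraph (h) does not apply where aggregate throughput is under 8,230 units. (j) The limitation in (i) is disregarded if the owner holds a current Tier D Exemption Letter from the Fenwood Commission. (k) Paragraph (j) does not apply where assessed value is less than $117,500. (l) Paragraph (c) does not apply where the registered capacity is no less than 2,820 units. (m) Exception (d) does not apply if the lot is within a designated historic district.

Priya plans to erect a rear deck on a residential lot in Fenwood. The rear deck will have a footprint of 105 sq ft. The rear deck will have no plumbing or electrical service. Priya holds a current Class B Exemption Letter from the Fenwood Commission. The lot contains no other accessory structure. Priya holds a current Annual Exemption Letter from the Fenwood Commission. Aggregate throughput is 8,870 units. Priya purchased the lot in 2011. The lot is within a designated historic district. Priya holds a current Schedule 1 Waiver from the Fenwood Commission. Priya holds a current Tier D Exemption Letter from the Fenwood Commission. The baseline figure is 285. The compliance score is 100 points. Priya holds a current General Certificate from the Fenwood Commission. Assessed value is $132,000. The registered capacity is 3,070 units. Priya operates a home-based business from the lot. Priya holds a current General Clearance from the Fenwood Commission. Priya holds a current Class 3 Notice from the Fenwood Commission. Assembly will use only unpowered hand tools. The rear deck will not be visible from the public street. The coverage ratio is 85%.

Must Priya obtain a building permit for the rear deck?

Exception (a) does not apply: the coverage ratio is 85%, short of 89%.
Exception (b): a current General Clearance is held; a current Class B Exemption Letter is held; assembly uses only hand tools — every condition holds. But: (f) operates against (b): a current Schedule 1 Waiver is held. (g) operates (a current General Certificate is held), but is itself disapplied by (h): (h) operates against (g): a home-based business operates on the lot. (i) is not engaged (aggregate throughput is 8,870 units, not under 8,230 units), so (h) stands. So (b) is unavailable.
Exception (c): there is no plumbing or electrical service; the lot has no other accessory structure; the compliance score is 100 points, meeting the 98 points threshold — every condition holds. Turning to paragraph (l): (l) operates against (c): the registered capacity is 3,070 units, meeting the 2,820 units threshold. (c) is therefore removed.
Exception (d) is satisfied on its face — the baseline figure is 285, less than the 300 limit; the structure's footprint is 105 sq ft, below the 110 sq ft limit; the structure will not be visible from the street. But: (m) operates against (d): the lot is in a historic district. So (d) is unavailable.
No exception displaces § 52.2.

Yes — Priya must obtain a building permit.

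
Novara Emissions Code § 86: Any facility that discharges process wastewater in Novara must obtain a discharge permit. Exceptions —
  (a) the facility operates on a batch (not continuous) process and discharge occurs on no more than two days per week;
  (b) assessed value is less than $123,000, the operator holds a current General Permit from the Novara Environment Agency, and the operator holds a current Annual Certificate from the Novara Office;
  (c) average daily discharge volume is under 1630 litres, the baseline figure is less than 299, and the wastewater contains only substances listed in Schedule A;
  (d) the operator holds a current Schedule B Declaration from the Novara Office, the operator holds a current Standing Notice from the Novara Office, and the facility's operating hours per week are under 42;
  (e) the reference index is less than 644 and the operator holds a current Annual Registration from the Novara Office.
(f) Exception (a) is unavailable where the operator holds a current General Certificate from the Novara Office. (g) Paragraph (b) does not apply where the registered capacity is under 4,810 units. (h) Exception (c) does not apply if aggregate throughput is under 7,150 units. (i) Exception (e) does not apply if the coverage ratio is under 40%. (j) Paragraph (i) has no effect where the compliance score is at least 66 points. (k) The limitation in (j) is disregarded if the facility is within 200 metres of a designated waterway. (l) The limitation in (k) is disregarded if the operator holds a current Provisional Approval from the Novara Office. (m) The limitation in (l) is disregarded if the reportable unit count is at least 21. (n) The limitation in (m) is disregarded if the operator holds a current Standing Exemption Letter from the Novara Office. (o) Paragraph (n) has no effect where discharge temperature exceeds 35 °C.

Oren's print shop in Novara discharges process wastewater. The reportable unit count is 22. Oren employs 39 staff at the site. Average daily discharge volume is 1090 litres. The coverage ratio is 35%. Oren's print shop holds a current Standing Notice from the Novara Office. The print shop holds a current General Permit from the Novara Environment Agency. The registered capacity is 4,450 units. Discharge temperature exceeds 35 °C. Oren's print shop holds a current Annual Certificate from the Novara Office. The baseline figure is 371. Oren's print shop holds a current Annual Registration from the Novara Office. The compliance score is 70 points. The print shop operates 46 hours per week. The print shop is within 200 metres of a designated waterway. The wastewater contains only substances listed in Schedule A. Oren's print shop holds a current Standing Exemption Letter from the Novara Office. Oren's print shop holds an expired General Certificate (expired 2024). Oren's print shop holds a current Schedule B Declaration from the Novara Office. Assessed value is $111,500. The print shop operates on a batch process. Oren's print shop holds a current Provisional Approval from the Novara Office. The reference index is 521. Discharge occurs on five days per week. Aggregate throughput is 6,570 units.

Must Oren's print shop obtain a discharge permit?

Exception (a) does not apply: discharge occurs on five days per week.
All of (b)'s requirements are met (assessed value is $111,500, less than the $123,000 limit; a current General Permit is held; a current Annual Certificate is held). Turning to paragraph (g): (g) operates against (b): the registered capacity is 4,450 units, under the 4,810 units limit. Exception (b) does not apply.
Exception (c) does not apply: the baseline figure is 371, not less than 299.
Exception (d) requires that the facility's operating hours per week are under 42; but the facility's operating hours per week are 46, not under 42, so (d) is unavailable.
Exception (e): the reference index is 521, less than the 644 limit; a current Annual Registration is held — every condition holds. Turning to paragraphs (i)–(o): (i) operates against (e): the coverage ratio is 35%, under the 40% limit. (j) is engaged (the compliance score is 70 points, meeting the 66 points threshold), but is itself disapplied by (k): (k) is triggered — the print shop is within 200 m of a designated waterway. (l) is triggered (a current Provisional Approval is held), but yields to (m): (m) operates against (l): the reportable unit count is 22, meeting the 21 threshold. (n) is triggered (a current Standing Exemption Letter is held), but is set aside by (o): (o) applies — discharge temperature exceeds 35 °C. So (e) is unavailable.
None of the exceptions is available; § 86 applies in full.

Yes — Oren's print shop must obtain a discharge permit.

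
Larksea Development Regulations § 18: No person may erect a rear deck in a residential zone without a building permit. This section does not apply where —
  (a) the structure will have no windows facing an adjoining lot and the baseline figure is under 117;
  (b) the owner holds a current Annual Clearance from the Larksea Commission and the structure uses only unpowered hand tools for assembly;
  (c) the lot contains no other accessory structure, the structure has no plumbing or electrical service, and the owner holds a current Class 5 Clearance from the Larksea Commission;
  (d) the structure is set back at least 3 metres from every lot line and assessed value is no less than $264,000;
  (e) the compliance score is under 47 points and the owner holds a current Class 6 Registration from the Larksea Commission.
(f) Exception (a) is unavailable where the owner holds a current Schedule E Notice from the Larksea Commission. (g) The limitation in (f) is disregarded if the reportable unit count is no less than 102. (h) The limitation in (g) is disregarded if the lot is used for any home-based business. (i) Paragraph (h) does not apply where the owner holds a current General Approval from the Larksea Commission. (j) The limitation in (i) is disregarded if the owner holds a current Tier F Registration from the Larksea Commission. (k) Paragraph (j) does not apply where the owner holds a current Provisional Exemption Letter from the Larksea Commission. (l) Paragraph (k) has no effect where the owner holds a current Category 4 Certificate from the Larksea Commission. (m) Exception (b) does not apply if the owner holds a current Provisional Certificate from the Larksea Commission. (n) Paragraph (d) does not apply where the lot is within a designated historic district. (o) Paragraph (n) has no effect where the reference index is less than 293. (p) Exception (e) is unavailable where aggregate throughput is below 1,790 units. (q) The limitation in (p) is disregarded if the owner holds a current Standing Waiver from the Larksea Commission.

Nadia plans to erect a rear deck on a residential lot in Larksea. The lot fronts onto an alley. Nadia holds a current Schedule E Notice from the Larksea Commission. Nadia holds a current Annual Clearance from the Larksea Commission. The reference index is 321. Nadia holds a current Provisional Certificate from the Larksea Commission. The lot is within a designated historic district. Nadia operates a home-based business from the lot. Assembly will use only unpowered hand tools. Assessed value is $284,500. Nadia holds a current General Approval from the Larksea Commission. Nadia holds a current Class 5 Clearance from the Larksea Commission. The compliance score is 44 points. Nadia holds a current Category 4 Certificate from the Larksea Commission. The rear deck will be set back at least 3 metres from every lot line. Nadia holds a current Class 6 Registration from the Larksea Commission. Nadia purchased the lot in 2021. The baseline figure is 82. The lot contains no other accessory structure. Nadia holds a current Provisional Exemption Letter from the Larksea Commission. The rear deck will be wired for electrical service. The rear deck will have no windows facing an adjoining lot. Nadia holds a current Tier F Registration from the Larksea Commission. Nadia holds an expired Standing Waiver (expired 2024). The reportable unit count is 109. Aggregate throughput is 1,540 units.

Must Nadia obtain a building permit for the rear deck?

Yes — Nadia must obtain a building permit.

Exception (a): no windows face an adjoining lot; the baseline figure is 82, under the 117 limit — every condition holds. But applying paragraphs (f)–(l): (f) operates against (a): a current Schedule E Notice is held. (g) would limit (f) — the reportable unit count is 109, meeting the 102 threshold — but (h) sets (g) aside: (h) applies — a home-based business operates on the lot. (i) operates (a current General Approval is held), but yields to (j): (j) operates against (i): a current Tier F Registration is held. (k) operates (a current Provisional Exemption Letter is held), but is displaced by (l): (l) applies — a current Category 4 Certificate is held. So (a) is unavailable.
Exception (b) is satisfied on its face — a current Annual Clearance is held; assembly uses only hand tools. But applying paragraph (m): (m) operates against (b): a current Provisional Certificate is held. So (b) is unavailable.
Exception (c) requires that the structure has no plumbing or electrical service; but electrical service is planned, so (c) is unavailable.
Exception (d) is satisfied on its face — the setback is at least 3 m on every side; assessed value is $284,500, meeting the $264,000 threshold. However, paragraphs (n)–(o) must be considered: (n) operates against (d): the lot is in a historic district. (o) is not engaged (the reference index is 321, not less than 293), so (n) stands. (d) is therefore removed.
All of (e)'s requirements are met (the compliance score is 44 points, under the 47 points limit; a current Class 6 Registration is held). But applying paragraphs (p)–(q): (p) operates against (e): aggregate throughput is 1,540 units, below the 1,790 units limit. (q) is inapplicable (the Standing Waiver is not current), so (p) stands. Exception (e) does not apply.
Every exception is unavailable, so the rule governs.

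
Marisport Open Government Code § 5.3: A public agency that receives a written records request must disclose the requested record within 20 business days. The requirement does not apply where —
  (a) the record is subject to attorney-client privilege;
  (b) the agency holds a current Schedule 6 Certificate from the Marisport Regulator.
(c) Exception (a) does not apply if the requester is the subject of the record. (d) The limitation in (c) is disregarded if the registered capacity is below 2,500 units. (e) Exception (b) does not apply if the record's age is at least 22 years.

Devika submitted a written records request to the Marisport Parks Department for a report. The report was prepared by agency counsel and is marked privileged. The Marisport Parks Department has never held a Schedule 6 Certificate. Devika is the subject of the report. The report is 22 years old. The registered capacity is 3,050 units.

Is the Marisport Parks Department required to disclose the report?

Yes — the Marisport Parks Department must disclose the report.

Exception (a)'s conditions are all satisfied: the report is privileged. However, paragraphs (c)–(d) must be considered: (c) operates against (a): Devika is the subject of the report. (d), which would lift (c), is not triggered — the registered capacity is 3,050 units, not below 2,500 units. So (a) is unavailable.
Exception (b) requires that the agency holds a current Schedule 6 Certificate from the Marisport Regulator; but no current Schedule 6 Certificate is held, so (b) is unavailable.
No exception displaces § 5.3.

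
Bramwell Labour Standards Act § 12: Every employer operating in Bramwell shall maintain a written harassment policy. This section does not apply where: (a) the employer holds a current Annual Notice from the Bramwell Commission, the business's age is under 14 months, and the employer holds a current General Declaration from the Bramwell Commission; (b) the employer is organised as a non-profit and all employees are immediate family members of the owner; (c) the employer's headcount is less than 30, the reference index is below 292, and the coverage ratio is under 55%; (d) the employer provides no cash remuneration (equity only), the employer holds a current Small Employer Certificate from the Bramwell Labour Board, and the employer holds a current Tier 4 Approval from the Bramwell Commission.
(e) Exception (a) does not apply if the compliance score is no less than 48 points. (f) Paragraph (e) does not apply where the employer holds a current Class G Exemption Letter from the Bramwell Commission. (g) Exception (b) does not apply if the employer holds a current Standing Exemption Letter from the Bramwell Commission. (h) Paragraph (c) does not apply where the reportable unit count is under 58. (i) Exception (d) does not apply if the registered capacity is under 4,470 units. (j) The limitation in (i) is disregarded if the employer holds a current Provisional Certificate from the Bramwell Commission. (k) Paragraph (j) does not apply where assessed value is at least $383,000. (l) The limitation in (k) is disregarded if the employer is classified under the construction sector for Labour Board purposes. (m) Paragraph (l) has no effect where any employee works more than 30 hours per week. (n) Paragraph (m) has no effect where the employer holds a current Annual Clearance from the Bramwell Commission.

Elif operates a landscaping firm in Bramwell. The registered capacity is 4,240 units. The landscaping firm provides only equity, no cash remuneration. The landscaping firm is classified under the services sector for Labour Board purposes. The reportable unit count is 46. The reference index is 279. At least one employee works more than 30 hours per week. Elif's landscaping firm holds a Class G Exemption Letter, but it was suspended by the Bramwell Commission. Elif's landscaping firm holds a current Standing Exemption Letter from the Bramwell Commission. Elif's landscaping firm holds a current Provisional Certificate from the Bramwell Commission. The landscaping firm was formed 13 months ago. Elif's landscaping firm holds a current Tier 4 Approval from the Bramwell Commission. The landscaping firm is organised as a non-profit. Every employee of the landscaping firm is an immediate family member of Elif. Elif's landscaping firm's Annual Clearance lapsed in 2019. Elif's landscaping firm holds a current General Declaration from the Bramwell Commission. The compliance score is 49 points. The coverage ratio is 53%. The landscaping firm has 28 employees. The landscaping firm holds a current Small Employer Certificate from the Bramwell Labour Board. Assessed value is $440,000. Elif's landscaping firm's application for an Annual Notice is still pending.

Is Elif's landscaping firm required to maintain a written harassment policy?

Exception (a) does not apply: the Annual Notice is not current.
Exception (b)'s conditions are all satisfied: the employer is a non-profit; every employee is an immediate family member. Turning to paragraph (g): (g) operates against (b): a current Standing Exemption Letter is held. So (b) is unavailable.
Exception (c) is satisfied on its face — the employer's headcount is 28, less than the 30 limit; the reference index is 279, below the 292 limit; the coverage ratio is 53%, under the 55% limit. However, paragraph (h) must be considered: (h) applies — the reportable unit count is 46, under the 58 limit. (c) is therefore removed.
Exception (d): remuneration is equity-only; a current Small Employer Certificate is held; a current Tier 4 Approval is held — every condition holds. But: (i) operates against (d): the registered capacity is 4,240 units, under the 4,470 units limit. (j) is triggered (a current Provisional Certificate is held), but is overridden by (k): (k) applies — assessed value is $440,000, meeting the $383,000 threshold. (l), which would lift (k), is not engaged — the landscaping firm is classified under the services sector. So (d) is unavailable.
No exception is made out. Elif's landscaping firm falls within the general rule.

Yes — Elif's landscaping firm must maintain a written harassment policy.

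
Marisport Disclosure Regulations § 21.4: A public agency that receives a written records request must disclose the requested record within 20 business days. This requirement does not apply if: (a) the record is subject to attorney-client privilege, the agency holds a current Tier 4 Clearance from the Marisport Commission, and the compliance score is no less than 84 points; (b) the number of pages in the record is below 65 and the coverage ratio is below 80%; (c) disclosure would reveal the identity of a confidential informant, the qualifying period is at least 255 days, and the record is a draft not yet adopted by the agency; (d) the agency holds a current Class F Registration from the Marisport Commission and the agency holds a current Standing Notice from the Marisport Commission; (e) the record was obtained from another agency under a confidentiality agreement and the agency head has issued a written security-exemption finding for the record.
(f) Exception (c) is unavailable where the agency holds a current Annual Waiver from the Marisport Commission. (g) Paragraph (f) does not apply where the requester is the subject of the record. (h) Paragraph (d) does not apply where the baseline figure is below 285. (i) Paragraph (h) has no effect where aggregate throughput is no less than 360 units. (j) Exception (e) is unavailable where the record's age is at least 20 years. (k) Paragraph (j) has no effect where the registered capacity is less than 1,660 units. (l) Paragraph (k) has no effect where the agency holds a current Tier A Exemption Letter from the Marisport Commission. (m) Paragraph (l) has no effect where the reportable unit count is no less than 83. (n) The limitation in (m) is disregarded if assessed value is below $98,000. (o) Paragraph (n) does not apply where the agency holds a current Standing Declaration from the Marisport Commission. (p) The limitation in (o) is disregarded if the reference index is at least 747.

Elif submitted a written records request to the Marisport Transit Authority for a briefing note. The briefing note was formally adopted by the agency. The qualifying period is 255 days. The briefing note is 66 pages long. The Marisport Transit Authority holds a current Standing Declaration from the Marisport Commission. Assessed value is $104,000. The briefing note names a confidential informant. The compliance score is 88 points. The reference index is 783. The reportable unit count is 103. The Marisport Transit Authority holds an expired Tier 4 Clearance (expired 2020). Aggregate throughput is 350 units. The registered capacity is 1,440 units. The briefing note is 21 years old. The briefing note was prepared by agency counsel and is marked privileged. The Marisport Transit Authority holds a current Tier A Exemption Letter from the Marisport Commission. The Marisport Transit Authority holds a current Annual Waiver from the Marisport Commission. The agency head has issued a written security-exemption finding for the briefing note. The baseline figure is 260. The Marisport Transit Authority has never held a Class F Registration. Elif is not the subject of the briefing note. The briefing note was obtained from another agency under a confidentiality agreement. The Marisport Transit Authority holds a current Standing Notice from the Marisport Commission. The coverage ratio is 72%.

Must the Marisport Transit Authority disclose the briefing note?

No — exception (e) applies; the Marisport Transit Authority is not required to disclose the briefing note.

Exception (a) fails — there is no Tier 4 Clearance in force.
Exception (b) does not apply: the number of pages in the record is 66, not below 65.
Exception (c) fails — the briefing note has been formally adopted.
Exception (d) does not apply: no current Class F Registration is held.
All of (e)'s requirements are met (the briefing note was obtained under a confidentiality agreement; a written security-exemption finding has been issued). As to paragraphs (j)–(p): (j) would limit (e) — the record's age is 21 years, meeting the 20 years threshold — but (k) sets (j) aside: (k) operates against (j): the registered capacity is 1,440 units, less than the 1,660 units limit. (l) operates (a current Tier A Exemption Letter is held), but is overridden by (m): (m) is triggered — the reportable unit count is 103, meeting the 83 threshold. (n), which would lift (m), does not operate here — assessed value is $104,000, not below $98,000. Exception (e) stands.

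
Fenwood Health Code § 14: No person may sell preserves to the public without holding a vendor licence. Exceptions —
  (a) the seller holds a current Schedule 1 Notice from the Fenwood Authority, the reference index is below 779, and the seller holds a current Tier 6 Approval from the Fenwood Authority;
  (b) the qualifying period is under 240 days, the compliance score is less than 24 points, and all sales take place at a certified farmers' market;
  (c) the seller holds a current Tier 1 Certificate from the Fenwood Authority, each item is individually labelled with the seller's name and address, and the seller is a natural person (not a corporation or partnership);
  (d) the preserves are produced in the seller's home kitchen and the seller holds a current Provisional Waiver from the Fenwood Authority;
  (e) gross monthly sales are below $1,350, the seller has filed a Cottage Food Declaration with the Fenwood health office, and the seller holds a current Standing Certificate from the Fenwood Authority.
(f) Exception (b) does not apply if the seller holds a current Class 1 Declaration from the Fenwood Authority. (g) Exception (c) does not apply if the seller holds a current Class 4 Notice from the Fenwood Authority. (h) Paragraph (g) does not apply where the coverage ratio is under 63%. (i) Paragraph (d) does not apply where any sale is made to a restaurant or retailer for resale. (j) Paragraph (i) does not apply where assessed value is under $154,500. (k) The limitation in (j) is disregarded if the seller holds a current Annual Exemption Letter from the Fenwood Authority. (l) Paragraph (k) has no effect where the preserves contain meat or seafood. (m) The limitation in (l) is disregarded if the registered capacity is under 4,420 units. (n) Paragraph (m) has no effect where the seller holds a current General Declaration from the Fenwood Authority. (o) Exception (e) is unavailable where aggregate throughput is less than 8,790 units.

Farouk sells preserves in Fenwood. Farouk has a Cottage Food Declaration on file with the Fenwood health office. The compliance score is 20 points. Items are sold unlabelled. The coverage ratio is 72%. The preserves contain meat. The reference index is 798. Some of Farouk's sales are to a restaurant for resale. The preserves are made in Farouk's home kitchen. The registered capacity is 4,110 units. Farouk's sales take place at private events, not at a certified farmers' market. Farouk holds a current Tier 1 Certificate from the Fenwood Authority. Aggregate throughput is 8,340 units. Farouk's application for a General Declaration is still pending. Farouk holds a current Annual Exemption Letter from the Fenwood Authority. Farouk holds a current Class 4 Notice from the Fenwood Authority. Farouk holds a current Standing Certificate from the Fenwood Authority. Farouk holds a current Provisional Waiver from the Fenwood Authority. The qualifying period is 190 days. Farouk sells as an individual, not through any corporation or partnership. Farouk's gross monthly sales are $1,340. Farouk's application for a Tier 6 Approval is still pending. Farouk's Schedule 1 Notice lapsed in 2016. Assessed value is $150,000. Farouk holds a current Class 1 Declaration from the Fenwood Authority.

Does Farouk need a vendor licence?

Exception (a) fails — the Schedule 1 Notice is not current.
Exception (b) requires that all sales take place at a certified farmers' market; but sales are at private events, not a certified farmers' market, so (b) is unavailable.
Exception (c) requires that each item is individually labelled with the seller's name and address; but items are sold unlabelled, so (c) is unavailable.
Exception (d)'s conditions are all satisfied: the preserves are home-kitchen produced; a current Provisional Waiver is held. Turning to paragraphs (i)–(n): (i) operates — some sales are to a restaurant for resale. (j) would limit (i) — assessed value is $150,000, under the $154,500 limit — but (k) sets (j) aside: (k) applies — a current Annual Exemption Letter is held. (l) applies (the preserves contain meat), but yields to (m): (m) operates against (l): the registered capacity is 4,110 units, under the 4,420 units limit. (n), which would lift (m), does not operate here — there is no General Declaration in force. (d) is therefore removed.
Exception (e)'s conditions are all satisfied: gross monthly sales are $1,340, below the $1,350 limit; a Cottage Food Declaration is on file; a current Standing Certificate is held. However, paragraph (o) must be considered: (o) is triggered — aggregate throughput is 8,340 units, less than the 8,790 units limit. So (e) is unavailable.
None of the exceptions is available; § 14 applies in full.

Yes — Farouk must hold a vendor licence.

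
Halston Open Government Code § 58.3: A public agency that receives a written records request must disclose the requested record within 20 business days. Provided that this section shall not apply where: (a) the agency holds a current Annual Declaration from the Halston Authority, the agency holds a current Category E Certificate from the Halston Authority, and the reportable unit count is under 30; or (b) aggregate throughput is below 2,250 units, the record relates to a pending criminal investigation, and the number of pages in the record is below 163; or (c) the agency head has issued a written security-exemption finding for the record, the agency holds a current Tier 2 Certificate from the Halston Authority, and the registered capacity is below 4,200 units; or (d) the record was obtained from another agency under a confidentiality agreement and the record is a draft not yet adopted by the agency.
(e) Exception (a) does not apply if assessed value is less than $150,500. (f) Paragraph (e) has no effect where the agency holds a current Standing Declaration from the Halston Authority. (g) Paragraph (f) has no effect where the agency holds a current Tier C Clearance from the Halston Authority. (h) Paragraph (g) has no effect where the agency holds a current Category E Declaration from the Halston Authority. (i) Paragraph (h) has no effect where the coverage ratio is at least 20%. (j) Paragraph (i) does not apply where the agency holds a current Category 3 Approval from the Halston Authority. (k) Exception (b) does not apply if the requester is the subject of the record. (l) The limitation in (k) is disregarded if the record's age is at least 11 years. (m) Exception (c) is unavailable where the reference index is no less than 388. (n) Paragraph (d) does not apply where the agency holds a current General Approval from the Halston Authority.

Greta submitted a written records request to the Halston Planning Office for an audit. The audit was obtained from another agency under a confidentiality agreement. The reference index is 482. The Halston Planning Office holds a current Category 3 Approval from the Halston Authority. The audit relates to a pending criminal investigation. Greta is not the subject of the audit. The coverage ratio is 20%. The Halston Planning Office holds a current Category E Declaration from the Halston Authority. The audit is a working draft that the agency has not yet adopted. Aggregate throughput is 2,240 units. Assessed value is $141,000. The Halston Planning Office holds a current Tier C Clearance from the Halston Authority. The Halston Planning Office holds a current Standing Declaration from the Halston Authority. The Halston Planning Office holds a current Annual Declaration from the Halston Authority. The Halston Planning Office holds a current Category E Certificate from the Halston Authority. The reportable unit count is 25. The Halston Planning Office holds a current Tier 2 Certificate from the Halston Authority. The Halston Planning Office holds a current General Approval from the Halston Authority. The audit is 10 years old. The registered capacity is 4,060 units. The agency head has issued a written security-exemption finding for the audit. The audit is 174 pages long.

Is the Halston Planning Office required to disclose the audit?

No — exception (a) applies; the Halston Planning Office is not required to disclose the audit.

Exception (a)'s conditions are all satisfied: a current Annual Declaration is held; a current Category E Certificate is held; the reportable unit count is 25, under the 30 limit. Under paragraphs (e)–(j): (e) would limit (a) — assessed value is $141,000, less than the $150,500 limit — but (f) sets (e) aside: (f) operates against (e): a current Standing Declaration is held. (g) would limit (f) — a current Tier C Clearance is held — but (h) sets (g) aside: (h) is triggered — a current Category E Declaration is held. (i) would limit (h) — the coverage ratio is 20%, meeting the 20% threshold — but (j) sets (i) aside: (j) is engaged — a current Category 3 Approval is held. So (a) applies.
Exception (b) does not apply: the number of pages in the record is 174, not below 163.
Exception (c)'s conditions are all satisfied: a written security-exemption finding has been issued; a current Tier 2 Certificate is held; the registered capacity is 4,060 units, below the 4,200 units limit. However, paragraph (m) must be considered: (m) operates against (c): the reference index is 482, meeting the 388 threshold. (c) is therefore removed.
Exception (d) is satisfied on its face — the audit was obtained under a confidentiality agreement; the audit is an unadopted draft. However, paragraph (n) must be considered: (n) operates against (d): a current General Approval is held. Exception (d) does not apply.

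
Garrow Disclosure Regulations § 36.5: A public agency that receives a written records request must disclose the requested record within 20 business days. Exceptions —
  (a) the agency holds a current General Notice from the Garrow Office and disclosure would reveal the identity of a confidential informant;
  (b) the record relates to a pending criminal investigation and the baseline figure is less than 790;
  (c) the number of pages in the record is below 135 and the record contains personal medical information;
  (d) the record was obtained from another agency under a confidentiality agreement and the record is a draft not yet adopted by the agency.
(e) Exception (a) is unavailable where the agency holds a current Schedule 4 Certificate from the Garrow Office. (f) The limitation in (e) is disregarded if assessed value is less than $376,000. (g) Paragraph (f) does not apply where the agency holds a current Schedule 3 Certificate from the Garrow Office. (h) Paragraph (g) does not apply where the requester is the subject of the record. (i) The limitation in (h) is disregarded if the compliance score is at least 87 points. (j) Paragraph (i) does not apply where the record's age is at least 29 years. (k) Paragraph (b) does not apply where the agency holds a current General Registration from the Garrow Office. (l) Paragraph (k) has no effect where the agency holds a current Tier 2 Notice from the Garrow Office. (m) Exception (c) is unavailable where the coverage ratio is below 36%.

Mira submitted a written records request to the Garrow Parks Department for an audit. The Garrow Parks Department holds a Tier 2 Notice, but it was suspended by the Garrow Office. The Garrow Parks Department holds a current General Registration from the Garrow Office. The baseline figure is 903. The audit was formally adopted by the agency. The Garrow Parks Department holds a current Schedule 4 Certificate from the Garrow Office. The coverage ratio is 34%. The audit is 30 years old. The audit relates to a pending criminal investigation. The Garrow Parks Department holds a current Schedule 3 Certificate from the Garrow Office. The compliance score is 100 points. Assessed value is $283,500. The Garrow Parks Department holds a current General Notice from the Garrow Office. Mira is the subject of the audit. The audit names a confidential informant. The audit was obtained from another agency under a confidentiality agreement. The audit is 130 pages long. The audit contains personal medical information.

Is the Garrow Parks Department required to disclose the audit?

Exception (a) is satisfied on its face — a current General Notice is held; the audit names a confidential informant. Under paragraphs (e)–(j): (e) would limit (a) — a current Schedule 4 Certificate is held — but (f) sets (e) aside: (f) is triggered — assessed value is $283,500, less than the $376,000 limit. (g) would limit (f) — a current Schedule 3 Certificate is held — but (h) sets (g) aside: (h) operates against (g): Mira is the subject of the audit. (i) would limit (h) — the compliance score is 100 points, meeting the 87 points threshold — but (j) sets (i) aside: (j) operates against (i): the record's age is 30 years, meeting the 29 years threshold. So (a) applies.
Exception (b) requires that the baseline figure is less than 790; but the baseline figure is 903, not less than 790, so (b) is unavailable.
All of (c)'s requirements are met (the number of pages in the record is 130, below the 135 limit; the audit contains personal medical information). Turning to paragraph (m): (m) operates against (c): the coverage ratio is 34%, below the 36% limit. So (c) is unavailable.
Exception (d) fails — the audit has been formally adopted.

No — exception (a) applies; the Garrow Parks Department is not required to disclose the audit.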